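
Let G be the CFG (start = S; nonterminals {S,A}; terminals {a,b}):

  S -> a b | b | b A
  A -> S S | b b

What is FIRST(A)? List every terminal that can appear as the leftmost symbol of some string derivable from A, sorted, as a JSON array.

FIRST iteration:
iter 1:
  A via A→b b: +{b}
  S via S→a b: +{a}
  S via S→b: +{b}
  S: {a,b}  A: {b}
iter 2:
  A via A→S S: +{a}
  S: {a,b}  A: {a,b}
iter 3: (stable)
  S: {a,b}  A: {a,b}

FIRST(A) = ["a", "b"]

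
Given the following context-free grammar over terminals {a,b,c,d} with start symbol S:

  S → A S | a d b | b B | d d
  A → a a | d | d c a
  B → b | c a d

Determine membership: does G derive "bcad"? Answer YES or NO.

CNF form of G:
  S -> A S | T0 X6 | T1 T1 | T3 B
  A -> T0 T0 | T1 X4 | d
  B -> T2 X5 | b
  T0 -> a
  T1 -> d
  T2 -> c
  T3 -> b
  X4 -> T2 T0
  X5 -> T0 T1
  X6 -> T1 T3

Fill CYK table bottom-up:
  cell(0,0) b: {B,T3}  orig:{B}
  cell(1,1) c: {T2}  orig:{}
  cell(2,2) a: {T0}  orig:{}
  cell(3,3) d: {A,T1}  orig:{A}
  cell(0,1) bc: ∅
  cell(1,2) ca: {X4}  orig:{}
  cell(2,3) ad: {X5}  orig:{}
  cell(0,2) bca: ∅
  cell(1,3) cad: {B}
  cell(0,3) bcad: {S}

S ∈ T[0,3] ⇒ YES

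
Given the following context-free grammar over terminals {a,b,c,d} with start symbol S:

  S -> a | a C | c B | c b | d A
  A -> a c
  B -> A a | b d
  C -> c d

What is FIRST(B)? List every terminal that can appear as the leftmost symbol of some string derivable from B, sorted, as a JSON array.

FIRST iteration:
[1]
  A via A→a c: +{a}
  B via B→A a: +{a}
  B via B→b d: +{b}
  C via C→c d: +{c}
  S via S→a: +{a}
  S via S→c B: +{c}
  S via S→d A: +{d}
  FIRST(S)={a,c,d}  FIRST(A)={a}  FIRST(B)={a,b}  FIRST(C)={c}
[2] (stable)
  FIRST(S)={a,c,d}  FIRST(A)={a}  FIRST(B)={a,b}  FIRST(C)={c}

FIRST(B) = ["a", "b"]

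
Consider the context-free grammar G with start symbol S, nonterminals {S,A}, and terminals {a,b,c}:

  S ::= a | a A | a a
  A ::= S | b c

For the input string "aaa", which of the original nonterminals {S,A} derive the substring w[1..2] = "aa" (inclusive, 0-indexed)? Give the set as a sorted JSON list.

Convert to CNF:
  S -> T0 A | T0 T0 | a
  A -> T0 A | T0 T0 | T1 T2 | a
  T0 -> a
  T1 -> b
  T2 -> c

Fill CYK table bottom-up — only the sub-triangle for w[1..2]:
  T[1,1] 'a' = {A,S,T0}  orig:{A,S}
  T[2,2] 'a' = {A,S,T0}  orig:{A,S}
  T[1,2] 'aa' = {A,S}

Original NTs in T[1,2] deriving "aa": ["A", "S"]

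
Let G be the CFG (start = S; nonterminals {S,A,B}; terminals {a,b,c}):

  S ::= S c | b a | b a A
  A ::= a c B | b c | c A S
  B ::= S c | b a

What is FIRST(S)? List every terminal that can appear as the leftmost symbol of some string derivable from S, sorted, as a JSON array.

Compute FIRST by fixpoint:
pass 1:
  A via A→a c B: +{a}
  A via A→b c: +{b}
  A via A→c A S: +{c}
  B via B→b a: +{b}
  S via S→b a: +{b}
  S: {b}  A: {a,b,c}  B: {b}
pass 2: (stable)
  S: {b}  A: {a,b,c}  B: {b}

FIRST(S) = ["b"]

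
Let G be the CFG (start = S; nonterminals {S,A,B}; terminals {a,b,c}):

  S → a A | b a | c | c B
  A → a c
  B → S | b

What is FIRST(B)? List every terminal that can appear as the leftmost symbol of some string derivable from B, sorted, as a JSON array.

FIRST sets, iterate to fixpoint:
round 1:
  A via A→a c: +{a}
  B via B→b: +{b}
  S via S→a A: +{a}
  S via S→b a: +{b}
  S via S→c: +{c}
  FIRST[S]={a,b,c}  FIRST[A]={a}  FIRST[B]={b}
round 2:
  B via B→S: +{a,c}
  FIRST[S]={a,b,c}  FIRST[A]={a}  FIRST[B]={a,b,c}
round 3: — fixpoint
  FIRST[S]={a,b,c}  FIRST[A]={a}  FIRST[B]={a,b,c}

FIRST(B) = ["a", "b", "c"]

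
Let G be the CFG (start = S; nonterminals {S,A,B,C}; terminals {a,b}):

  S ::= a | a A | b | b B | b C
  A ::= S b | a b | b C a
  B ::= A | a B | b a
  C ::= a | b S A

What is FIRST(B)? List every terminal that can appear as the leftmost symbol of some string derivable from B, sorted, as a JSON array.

FIRST sets, iterate to fixpoint:
[1]
  A via A→a b: +{a}
  A via A→b C a: +{b}
  B via B→A: +{a,b}
  C via C→a: +{a}
  C via C→b S A: +{b}
  S via S→a: +{a}
  S via S→b: +{b}
  S: {a,b}  A: {a,b}  B: {a,b}  C: {a,b}
[2] — fixpoint
  S: {a,b}  A: {a,b}  B: {a,b}  C: {a,b}

FIRST(B) = ["a", "b"]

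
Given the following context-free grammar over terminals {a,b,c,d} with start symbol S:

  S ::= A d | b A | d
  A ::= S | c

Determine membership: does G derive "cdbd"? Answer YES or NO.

CNF form of G:
  S -> A T0 | T1 A | d
  A -> A T0 | T1 A | c | d
  T0 -> d
  T1 -> b

Fill CYK table bottom-up:
  [0..0]={A}  "c"
  [1..1]={A,S,T0}  "d"  orig:{A,S}
  [2..2]={T1}  "b"  orig:{}
  [3..3]={A,S,T0}  "d"  orig:{A,S}
  [0..1]={A,S}  "cd"
  [1..2]=∅  "db"
  [2..3]={A,S}  "bd"
  [0..2]=∅  "cdb"
  [1..3]=∅  "dbd"
  [0..3]=∅  "cdbd"

S ∉ T[0,3] ⇒ NO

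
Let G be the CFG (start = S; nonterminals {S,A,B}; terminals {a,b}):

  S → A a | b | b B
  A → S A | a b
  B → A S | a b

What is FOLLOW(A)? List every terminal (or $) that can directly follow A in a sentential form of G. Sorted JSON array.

FIRST iteration:
iter 1:
  A via A→a b: +{a}
  B via B→A S: +{a}
  S via S→A a: +{a}
  S via S→b: +{b}
  FIRST[S]={a,b}  FIRST[A]={a}  FIRST[B]={a}
iter 2:
  A via A→S A: +{b}
  B via B→A S: +{b}
  FIRST[S]={a,b}  FIRST[A]={a,b}  FIRST[B]={a,b}
iter 3: done
  FIRST[S]={a,b}  FIRST[A]={a,b}  FIRST[B]={a,b}

Compute FOLLOW by fixpoint:
seed FOLLOW(S) with $
iter 1:
  A→S A: FOLLOW(S) ⊇ FIRST(A) = {a,b}; new: +{a,b}
  B→A S: FOLLOW(A) ⊇ FIRST(S) = {a,b}; new: +{a,b}
  S→b B: FOLLOW(B) ⊇ FOLLOW(S) ⊇ {$,a,b}; new: +{$,a,b}
  FOLLOW(S)={$,a,b}  FOLLOW(A)={a,b}  FOLLOW(B)={$,a,b}
iter 2: (no change)
  FOLLOW(S)={$,a,b}  FOLLOW(A)={a,b}  FOLLOW(B)={$,a,b}

FOLLOW(A) = ["a", "b"]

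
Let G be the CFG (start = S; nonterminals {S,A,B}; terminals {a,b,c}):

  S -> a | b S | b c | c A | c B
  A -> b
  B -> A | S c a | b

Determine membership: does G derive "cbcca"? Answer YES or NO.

CNF form of G:
  S -> T0 A | T0 B | T2 S | T2 T0 | a
  A -> b
  B -> S X3 | b
  T0 -> c
  T1 -> a
  T2 -> b
  X3 -> T0 T1

Fill CYK table bottom-up:
  T[0,0] 'c' = {T0}  orig:{}
  T[1,1] 'b' = {A,B,T2}  orig:{A,B}
  T[2,2] 'c' = {T0}  orig:{}
  T[3,3] 'c' = {T0}  orig:{}
  T[4,4] 'a' = {S,T1}  orig:{S}
  T[0,1] 'cb' = {S}
  T[1,2] 'bc' = {S}
  T[2,3] 'cc' = ∅
  T[3,4] 'ca' = {X3}  orig:{}
  T[0,2] 'cbc' = ∅
  T[1,3] 'bcc' = ∅
  T[2,4] 'cca' = ∅
  T[0,3] 'cbcc' = ∅
  T[1,4] 'bcca' = {B}
  T[0,4] 'cbcca' = {S}

S ∈ T[0,4] ⇒ YES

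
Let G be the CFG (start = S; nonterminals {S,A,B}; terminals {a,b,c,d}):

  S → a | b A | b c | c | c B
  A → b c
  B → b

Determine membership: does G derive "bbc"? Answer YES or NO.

Convert to CNF:
  S -> T0 A | T0 T1 | T1 B | a | c
  A -> T0 T1
  B -> b
  T0 -> b
  T1 -> c

Fill CYK table bottom-up:
  cell(0,0) b: {B,T0}  orig:{B}
  cell(1,1) b: {B,T0}  orig:{B}
  cell(2,2) c: {S,T1}  orig:{S}
  cell(0,1) bb: ∅
  cell(1,2) bc: {A,S}
  cell(0,2) bbc: {S}

S ∈ T[0,2] ⇒ YES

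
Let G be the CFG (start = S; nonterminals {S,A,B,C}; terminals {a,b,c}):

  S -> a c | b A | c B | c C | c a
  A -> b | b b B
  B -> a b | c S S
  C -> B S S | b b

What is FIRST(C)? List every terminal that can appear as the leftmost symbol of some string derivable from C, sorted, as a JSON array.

Compute FIRST by fixpoint:
[1]
  A via A→b: +{b}
  B via B→a b: +{a}
  B via B→c S S: +{c}
  C via C→B S S: +{a,c}
  C via C→b b: +{b}
  S via S→a c: +{a}
  S via S→b A: +{b}
  S via S→c B: +{c}
  FIRST[S]={a,b,c}  FIRST[A]={b}  FIRST[B]={a,c}  FIRST[C]={a,b,c}
[2] done
  FIRST[S]={a,b,c}  FIRST[A]={b}  FIRST[B]={a,c}  FIRST[C]={a,b,c}

FIRST(C) = ["a", "b", "c"]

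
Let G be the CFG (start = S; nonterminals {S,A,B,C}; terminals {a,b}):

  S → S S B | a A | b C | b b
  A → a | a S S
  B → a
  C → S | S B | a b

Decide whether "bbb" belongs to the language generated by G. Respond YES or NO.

Convert to CNF:
  S -> S X4 | T0 A | T1 C | T1 T1
  A -> T0 X2 | a
  B -> a
  C -> S B | S X3 | T0 A | T0 T1 | T1 C | T1 T1
  T0 -> a
  T1 -> b
  X2 -> S S
  X3 -> S B
  X4 -> S B

CYK fill:
  [0..0]={T1}  "b"  orig:{}
  [1..1]={T1}  "b"  orig:{}
  [2..2]={T1}  "b"  orig:{}
  [0..1]={C,S}  "bb"
  [1..2]={C,S}  "bb"
  [0..2]={C,S}  "bbb"

S ∈ T[0,2] ⇒ YES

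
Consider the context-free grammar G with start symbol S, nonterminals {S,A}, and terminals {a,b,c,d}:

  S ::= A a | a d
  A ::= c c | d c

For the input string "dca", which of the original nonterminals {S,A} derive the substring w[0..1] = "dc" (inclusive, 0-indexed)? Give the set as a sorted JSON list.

Convert to CNF:
  S -> A T2 | T2 T1
  A -> T0 T0 | T1 T0
  T0 -> c
  T1 -> d
  T2 -> a

CYK fill (cells [i..j] with 0 ≤ i ≤ j ≤ 1 only):
  T[0,0] 'd' = {T1}  orig:{}
  T[1,1] 'c' = {T0}  orig:{}
  T[0,1] 'dc' = {A}

Original NTs in T[0,1] deriving "dc": ["A"]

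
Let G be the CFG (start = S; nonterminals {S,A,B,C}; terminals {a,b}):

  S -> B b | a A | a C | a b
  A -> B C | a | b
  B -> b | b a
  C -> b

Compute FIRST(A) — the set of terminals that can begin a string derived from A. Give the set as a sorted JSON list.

FIRST iteration:
[1]
  A via A→a: +{a}
  A via A→b: +{b}
  B via B→b: +{b}
  C via C→b: +{b}
  S via S→B b: +{b}
  S via S→a A: +{a}
  S: {a,b}  A: {a,b}  B: {b}  C: {b}
[2] (stable)
  S: {a,b}  A: {a,b}  B: {b}  C: {b}

FIRST(A) = ["a", "b"]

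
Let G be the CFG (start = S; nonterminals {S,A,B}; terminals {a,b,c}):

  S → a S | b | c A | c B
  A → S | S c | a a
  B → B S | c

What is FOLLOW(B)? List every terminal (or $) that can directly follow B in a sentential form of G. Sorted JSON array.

FIRST iteration:
iter 1:
  A via A→a a: +{a}
  B via B→c: +{c}
  S via S→a S: +{a}
  S via S→b: +{b}
  S via S→c A: +{c}
  FIRST(S)={a,b,c}  FIRST(A)={a}  FIRST(B)={c}
iter 2:
  A via A→S: +{b,c}
  FIRST(S)={a,b,c}  FIRST(A)={a,b,c}  FIRST(B)={c}
iter 3: (stable)
  FIRST(S)={a,b,c}  FIRST(A)={a,b,c}  FIRST(B)={c}

Compute FOLLOW by fixpoint:
initialize: $ ∈ FOLLOW(S)
pass 1:
  A→S c: FOLLOW(S) ⊇ FIRST(c) = {c}; new: +{c}
  B→B S: FOLLOW(B) ⊇ FIRST(S) = {a,b,c}; new: +{a,b,c}
  B→B S: FOLLOW(S) ⊇ FOLLOW(B) ⊇ {a,b,c}; new: +{a,b}
  S→c A: FOLLOW(A) ⊇ FOLLOW(S) ⊇ {$,a,b,c}; new: +{$,a,b,c}
  S→c B: FOLLOW(B) ⊇ FOLLOW(S) ⊇ {$,a,b,c}; new: +{$}
  FOLLOW[S]={$,a,b,c}  FOLLOW[A]={$,a,b,c}  FOLLOW[B]={$,a,b,c}
pass 2: (stable)
  FOLLOW[S]={$,a,b,c}  FOLLOW[A]={$,a,b,c}  FOLLOW[B]={$,a,b,c}

FOLLOW(B) = ["$", "a", "b", "c"]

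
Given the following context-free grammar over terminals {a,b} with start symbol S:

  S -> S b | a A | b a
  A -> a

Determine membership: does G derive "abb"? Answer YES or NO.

CNF form of G:
  S -> S T0 | T0 T1 | T1 A
  A -> a
  T0 -> b
  T1 -> a

Fill CYK table bottom-up:
  T[0,0] 'a' = {A,T1}  orig:{A}
  T[1,1] 'b' = {T0}  orig:{}
  T[2,2] 'b' = {T0}  orig:{}
  T[0,1] 'ab' = ∅
  T[1,2] 'bb' = ∅
  T[0,2] 'abb' = ∅

S ∉ T[0,2] ⇒ NO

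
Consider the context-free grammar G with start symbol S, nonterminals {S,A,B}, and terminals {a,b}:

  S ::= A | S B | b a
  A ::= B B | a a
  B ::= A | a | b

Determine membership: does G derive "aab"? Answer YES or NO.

Convert to CNF:
  S -> B B | S B | T0 T0 | T1 T0
  A -> B B | T0 T0
  B -> B B | T0 T0 | a | b
  T0 -> a
  T1 -> b

CYK fill:
  [0..0]={B,T0}  "a"  orig:{B}
  [1..1]={B,T0}  "a"  orig:{B}
  [2..2]={B,T1}  "b"  orig:{B}
  [0..1]={A,B,S}  "aa"
  [1..2]={A,B,S}  "ab"
  [0..2]={A,B,S}  "aab"

S ∈ T[0,2] ⇒ YES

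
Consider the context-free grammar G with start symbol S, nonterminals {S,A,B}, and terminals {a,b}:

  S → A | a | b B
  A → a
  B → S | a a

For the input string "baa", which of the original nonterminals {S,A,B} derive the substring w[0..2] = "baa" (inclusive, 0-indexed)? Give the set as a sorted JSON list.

CNF form of G:
  S -> T1 B | a
  A -> a
  B -> T0 T0 | T1 B | a
  T0 -> a
  T1 -> b

CYK table (by increasing span) (cells [i..j] with 0 ≤ i ≤ j ≤ 2 only):
  [0..0]={T1}  "b"  orig:{}
  [1..1]={A,B,S,T0}  "a"  orig:{A,B,S}
  [2..2]={A,B,S,T0}  "a"  orig:{A,B,S}
  [0..1]={B,S}  "ba"
  [1..2]={B}  "aa"
  [0..2]={B,S}  "baa"

Original NTs in T[0,2] deriving "baa": ["B", "S"]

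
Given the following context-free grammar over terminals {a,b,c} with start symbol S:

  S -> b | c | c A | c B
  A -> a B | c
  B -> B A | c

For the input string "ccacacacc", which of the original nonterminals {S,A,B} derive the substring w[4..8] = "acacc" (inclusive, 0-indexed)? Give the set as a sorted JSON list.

Convert to CNF:
  S -> T1 A | T1 B | b | c
  A -> T0 B | c
  B -> B A | c
  T0 -> a
  T1 -> c

Fill CYK table bottom-up, restricted to cells inside w[4..8]:
  [4..4]={T0}  "a"  orig:{}
  [5..5]={A,B,S,T1}  "c"  orig:{A,B,S}
  [6..6]={T0}  "a"  orig:{}
  [7..7]={A,B,S,T1}  "c"  orig:{A,B,S}
  [8..8]={A,B,S,T1}  "c"  orig:{A,B,S}
  [4..5]={A}  "ac"
  [5..6]=∅  "ca"
  [6..7]={A}  "ac"
  [7..8]={B,S}  "cc"
  [4..6]=∅  "aca"
  [5..7]={B,S}  "cac"
  [6..8]={A}  "acc"
  [4..7]={A}  "acac"
  [5..8]={B,S}  "cacc"
  [4..8]={A}  "acacc"

Original NTs in T[4,8] deriving "acacc": ["A"]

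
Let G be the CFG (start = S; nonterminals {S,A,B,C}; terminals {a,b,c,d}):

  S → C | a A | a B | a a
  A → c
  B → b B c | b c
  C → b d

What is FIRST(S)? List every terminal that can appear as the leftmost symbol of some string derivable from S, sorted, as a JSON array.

FIRST sets, iterate to fixpoint:
iter 1:
  A via A→c: +{c}
  B via B→b B c: +{b}
  C via C→b d: +{b}
  S via S→C: +{b}
  S via S→a A: +{a}
  S: {a,b}  A: {c}  B: {b}  C: {b}
iter 2: done
  S: {a,b}  A: {c}  B: {b}  C: {b}

FIRST(S) = ["a", "b"]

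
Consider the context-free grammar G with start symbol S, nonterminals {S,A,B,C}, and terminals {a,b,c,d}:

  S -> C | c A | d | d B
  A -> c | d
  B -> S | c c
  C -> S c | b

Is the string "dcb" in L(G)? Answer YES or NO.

CNF form of G:
  S -> S T0 | T0 A | T1 B | b | d
  A -> c | d
  B -> S T0 | T0 A | T0 T0 | T1 B | b | d
  C -> S T0 | b
  T0 -> c
  T1 -> d

CYK fill:
  [0..0]={A,B,S,T1}  "d"  orig:{A,B,S}
  [1..1]={A,T0}  "c"  orig:{A}
  [2..2]={B,C,S}  "b"
  [0..1]={B,C,S}  "dc"
  [1..2]=∅  "cb"
  [0..2]=∅  "dcb"

S ∉ T[0,2] ⇒ NO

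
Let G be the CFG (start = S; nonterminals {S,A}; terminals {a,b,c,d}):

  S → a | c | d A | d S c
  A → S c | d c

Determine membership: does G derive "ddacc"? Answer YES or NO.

Convert to CNF:
  S -> T1 A | T1 X2 | a | c
  A -> S T0 | T1 T0
  T0 -> c
  T1 -> d
  X2 -> S T0

CYK table (by increasing span):
  [0..0]={T1}  "d"  orig:{}
  [1..1]={T1}  "d"  orig:{}
  [2..2]={S}  "a"
  [3..3]={S,T0}  "c"  orig:{S}
  [4..4]={S,T0}  "c"  orig:{S}
  [0..1]=∅  "dd"
  [1..2]=∅  "da"
  [2..3]={A,X2}  "ac"  orig:{A}
  [3..4]={A,X2}  "cc"  orig:{A}
  [0..2]=∅  "dda"
  [1..3]={S}  "dac"
  [2..4]=∅  "acc"
  [0..3]=∅  "ddac"
  [1..4]={A,X2}  "dacc"  orig:{A}
  [0..4]={S}  "ddacc"

S ∈ T[0,4] ⇒ YES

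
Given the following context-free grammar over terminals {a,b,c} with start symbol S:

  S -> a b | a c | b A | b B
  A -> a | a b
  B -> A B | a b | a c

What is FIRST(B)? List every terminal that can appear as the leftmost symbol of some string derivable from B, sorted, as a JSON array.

Compute FIRST by fixpoint:
iter 1:
  A via A→a: +{a}
  B via B→A B: +{a}
  S via S→a b: +{a}
  S via S→b A: +{b}
  FIRST[S]={a,b}  FIRST[A]={a}  FIRST[B]={a}
iter 2: done
  FIRST[S]={a,b}  FIRST[A]={a}  FIRST[B]={a}

FIRST(B) = ["a"]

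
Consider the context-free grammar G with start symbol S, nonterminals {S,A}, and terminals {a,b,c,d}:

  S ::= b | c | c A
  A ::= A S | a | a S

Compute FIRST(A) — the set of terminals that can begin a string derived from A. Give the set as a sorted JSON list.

FIRST sets, iterate to fixpoint:
[1]
  A via A→a: +{a}
  S via S→b: +{b}
  S via S→c: +{c}
  S: {b,c}  A: {a}
[2] (stable)
  S: {b,c}  A: {a}

FIRST(A) = ["a"]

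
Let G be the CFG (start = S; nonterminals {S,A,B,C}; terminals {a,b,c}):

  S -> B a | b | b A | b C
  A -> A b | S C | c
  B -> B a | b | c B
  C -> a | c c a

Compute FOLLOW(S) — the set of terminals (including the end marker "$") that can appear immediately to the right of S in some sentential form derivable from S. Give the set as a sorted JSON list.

FIRST sets, iterate to fixpoint:
round 1:
  A via A→c: +{c}
  B via B→b: +{b}
  B via B→c B: +{c}
  C via C→a: +{a}
  C via C→c c a: +{c}
  S via S→B a: +{b,c}
  FIRST(S)={b,c}  FIRST(A)={c}  FIRST(B)={b,c}  FIRST(C)={a,c}
round 2:
  A via A→S C: +{b}
  FIRST(S)={b,c}  FIRST(A)={b,c}  FIRST(B)={b,c}  FIRST(C)={a,c}
round 3: — fixpoint
  FIRST(S)={b,c}  FIRST(A)={b,c}  FIRST(B)={b,c}  FIRST(C)={a,c}

FOLLOW iteration:
seed FOLLOW(S) with $
[1]
  A→A b: FOLLOW(A) ⊇ FIRST(b) = {b}; new: +{b}
  A→S C: FOLLOW(S) ⊇ FIRST(C) = {a,c}; new: +{a,c}
  A→S C: FOLLOW(C) ⊇ FOLLOW(A) ⊇ {b}; new: +{b}
  B→B a: FOLLOW(B) ⊇ FIRST(a) = {a}; new: +{a}
  S→b A: FOLLOW(A) ⊇ FOLLOW(S) ⊇ {$,a,c}; new: +{$,a,c}
  S→b C: FOLLOW(C) ⊇ FOLLOW(S) ⊇ {$,a,c}; new: +{$,a,c}
  FOLLOW(S)={$,a,c}  FOLLOW(A)={$,a,b,c}  FOLLOW(B)={a}  FOLLOW(C)={$,a,b,c}
[2] — fixpoint
  FOLLOW(S)={$,a,c}  FOLLOW(A)={$,a,b,c}  FOLLOW(B)={a}  FOLLOW(C)={$,a,b,c}

FOLLOW(S) = ["$", "a", "c"]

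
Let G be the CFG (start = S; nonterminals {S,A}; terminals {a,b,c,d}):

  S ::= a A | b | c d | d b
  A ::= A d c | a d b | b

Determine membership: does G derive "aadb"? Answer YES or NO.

Convert to CNF:
  S -> T0 T3 | T1 T0 | T2 A | b
  A -> A X4 | T2 X5 | b
  T0 -> d
  T1 -> c
  T2 -> a
  T3 -> b
  X4 -> T0 T1
  X5 -> T0 T3

CYK fill:
  T[0,0] 'a' = {T2}  orig:{}
  T[1,1] 'a' = {T2}  orig:{}
  T[2,2] 'd' = {T0}  orig:{}
  T[3,3] 'b' = {A,S,T3}  orig:{A,S}
  T[0,1] 'aa' = ∅
  T[1,2] 'ad' = ∅
  T[2,3] 'db' = {S,X5}  orig:{S}
  T[0,2] 'aad' = ∅
  T[1,3] 'adb' = {A}
  T[0,3] 'aadb' = {S}

S ∈ T[0,3] ⇒ YES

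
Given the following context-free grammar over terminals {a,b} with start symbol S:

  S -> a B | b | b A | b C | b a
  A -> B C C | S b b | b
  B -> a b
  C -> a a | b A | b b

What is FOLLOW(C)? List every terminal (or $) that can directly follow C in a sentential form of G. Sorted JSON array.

Compute FIRST by fixpoint:
iter 1:
  A via A→b: +{b}
  B via B→a b: +{a}
  C via C→a a: +{a}
  C via C→b A: +{b}
  S via S→a B: +{a}
  S via S→b: +{b}
  FIRST(S)={a,b}  FIRST(A)={b}  FIRST(B)={a}  FIRST(C)={a,b}
iter 2:
  A via A→B C C: +{a}
  FIRST(S)={a,b}  FIRST(A)={a,b}  FIRST(B)={a}  FIRST(C)={a,b}
iter 3: (no change)
  FIRST(S)={a,b}  FIRST(A)={a,b}  FIRST(B)={a}  FIRST(C)={a,b}

FOLLOW sets:
initialize: $ ∈ FOLLOW(S)
iter 1:
  A→B C C: FOLLOW(B) ⊇ FIRST(C) = {a,b}; new: +{a,b}
  A→B C C: FOLLOW(C) ⊇ FIRST(C) = {a,b}; new: +{a,b}
  A→S b b: FOLLOW(S) ⊇ FIRST(b) = {b}; new: +{b}
  C→b A: FOLLOW(A) ⊇ FOLLOW(C) ⊇ {a,b}; new: +{a,b}
  S→a B: FOLLOW(B) ⊇ FOLLOW(S) ⊇ {$,b}; new: +{$}
  S→b A: FOLLOW(A) ⊇ FOLLOW(S) ⊇ {$,b}; new: +{$}
  S→b C: FOLLOW(C) ⊇ FOLLOW(S) ⊇ {$,b}; new: +{$}
  FOLLOW(S)={$,b}  FOLLOW(A)={$,a,b}  FOLLOW(B)={$,a,b}  FOLLOW(C)={$,a,b}
iter 2: done
  FOLLOW(S)={$,b}  FOLLOW(A)={$,a,b}  FOLLOW(B)={$,a,b}  FOLLOW(C)={$,a,b}

FOLLOW(C) = ["$", "a", "b"]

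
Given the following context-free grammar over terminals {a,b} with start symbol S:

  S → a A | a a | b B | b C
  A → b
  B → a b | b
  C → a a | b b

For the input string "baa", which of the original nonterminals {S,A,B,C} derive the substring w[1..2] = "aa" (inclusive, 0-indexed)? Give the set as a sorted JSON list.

Convert to CNF:
  S -> T0 A | T0 T0 | T1 B | T1 C
  A -> b
  B -> T0 T1 | b
  C -> T0 T0 | T1 T1
  T0 -> a
  T1 -> b

CYK table (by increasing span) — only the sub-triangle for w[1..2]:
  T[1,1] 'a' = {T0}  orig:{}
  T[2,2] 'a' = {T0}  orig:{}
  T[1,2] 'aa' = {C,S}

Original NTs in T[1,2] deriving "aa": ["C", "S"]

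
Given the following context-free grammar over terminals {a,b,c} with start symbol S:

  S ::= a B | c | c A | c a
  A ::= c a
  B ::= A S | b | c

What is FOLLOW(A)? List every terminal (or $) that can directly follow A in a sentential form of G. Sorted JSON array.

Compute FIRST by fixpoint:
[1]
  A via A→c a: +{c}
  B via B→A S: +{c}
  B via B→b: +{b}
  S via S→a B: +{a}
  S via S→c: +{c}
  FIRST(S)={a,c}  FIRST(A)={c}  FIRST(B)={b,c}
[2] done
  FIRST(S)={a,c}  FIRST(A)={c}  FIRST(B)={b,c}

FOLLOW iteration:
seed FOLLOW(S) with $
pass 1:
  B→A S: FOLLOW(A) ⊇ FIRST(S) = {a,c}; new: +{a,c}
  S→a B: FOLLOW(B) ⊇ FOLLOW(S) ⊇ {$}; new: +{$}
  S→c A: FOLLOW(A) ⊇ FOLLOW(S) ⊇ {$}; new: +{$}
  FOLLOW[S]={$}  FOLLOW[A]={$,a,c}  FOLLOW[B]={$}
pass 2: — fixpoint
  FOLLOW[S]={$}  FOLLOW[A]={$,a,c}  FOLLOW[B]={$}

FOLLOW(A) = ["$", "a", "c"]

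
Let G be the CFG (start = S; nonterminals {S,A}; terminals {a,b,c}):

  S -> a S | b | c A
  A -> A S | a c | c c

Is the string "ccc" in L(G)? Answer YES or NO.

CNF form of G:
  S -> T0 S | T1 A | b
  A -> A S | T0 T1 | T1 T1
  T0 -> a
  T1 -> c

CYK fill:
  T[0,0] 'c' = {T1}  orig:{}
  T[1,1] 'c' = {T1}  orig:{}
  T[2,2] 'c' = {T1}  orig:{}
  T[0,1] 'cc' = {A}
  T[1,2] 'cc' = {A}
  T[0,2] 'ccc' = {S}

S ∈ T[0,2] ⇒ YES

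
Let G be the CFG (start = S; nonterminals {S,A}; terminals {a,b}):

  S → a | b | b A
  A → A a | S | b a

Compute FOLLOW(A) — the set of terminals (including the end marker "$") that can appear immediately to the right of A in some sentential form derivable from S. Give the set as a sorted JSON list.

Compute FIRST by fixpoint:
iter 1:
  A via A→b a: +{b}
  S via S→a: +{a}
  S via S→b: +{b}
  FIRST(S)={a,b}  FIRST(A)={b}
iter 2:
  A via A→S: +{a}
  FIRST(S)={a,b}  FIRST(A)={a,b}
iter 3: (no change)
  FIRST(S)={a,b}  FIRST(A)={a,b}

FOLLOW sets:
initialize: $ ∈ FOLLOW(S)
[1]
  A→A a: FOLLOW(A) ⊇ FIRST(a) = {a}; new: +{a}
  A→S: FOLLOW(S) ⊇ FOLLOW(A) ⊇ {a}; new: +{a}
  S→b A: FOLLOW(A) ⊇ FOLLOW(S) ⊇ {$,a}; new: +{$}
  S: {$,a}  A: {$,a}
[2] done
  S: {$,a}  A: {$,a}

FOLLOW(A) = ["$", "a"]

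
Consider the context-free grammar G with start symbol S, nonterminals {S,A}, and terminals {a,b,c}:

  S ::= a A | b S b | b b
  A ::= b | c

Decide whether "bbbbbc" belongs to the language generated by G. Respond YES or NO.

Convert to CNF:
  S -> T0 A | T1 T1 | T1 X2
  A -> b | c
  T0 -> a
  T1 -> b
  X2 -> S T1

CYK fill:
  [0..0]={A,T1}  "b"  orig:{A}
  [1..1]={A,T1}  "b"  orig:{A}
  [2..2]={A,T1}  "b"  orig:{A}
  [3..3]={A,T1}  "b"  orig:{A}
  [4..4]={A,T1}  "b"  orig:{A}
  [5..5]={A}  "c"
  [0..1]={S}  "bb"
  [1..2]={S}  "bb"
  [2..3]={S}  "bb"
  [3..4]={S}  "bb"
  [4..5]=∅  "bc"
  [0..2]={X2}  "bbb"  orig:{}
  [1..3]={X2}  "bbb"  orig:{}
  [2..4]={X2}  "bbb"  orig:{}
  [3..5]=∅  "bbc"
  [0..3]={S}  "bbbb"
  [1..4]={S}  "bbbb"
  [2..5]=∅  "bbbc"
  [0..4]={X2}  "bbbbb"  orig:{}
  [1..5]=∅  "bbbbc"
  [0..5]=∅  "bbbbbc"

S ∉ T[0,5] ⇒ NO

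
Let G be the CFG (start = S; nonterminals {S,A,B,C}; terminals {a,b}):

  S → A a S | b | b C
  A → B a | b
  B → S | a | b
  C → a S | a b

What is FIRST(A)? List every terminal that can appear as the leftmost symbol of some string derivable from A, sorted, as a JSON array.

FIRST sets, iterate to fixpoint:
pass 1:
  A via A→b: +{b}
  B via B→a: +{a}
  B via B→b: +{b}
  C via C→a S: +{a}
  S via S→A a S: +{b}
  FIRST(S)={b}  FIRST(A)={b}  FIRST(B)={a,b}  FIRST(C)={a}
pass 2:
  A via A→B a: +{a}
  S via S→A a S: +{a}
  FIRST(S)={a,b}  FIRST(A)={a,b}  FIRST(B)={a,b}  FIRST(C)={a}
pass 3: — fixpoint
  FIRST(S)={a,b}  FIRST(A)={a,b}  FIRST(B)={a,b}  FIRST(C)={a}

FIRST(A) = ["a", "b"]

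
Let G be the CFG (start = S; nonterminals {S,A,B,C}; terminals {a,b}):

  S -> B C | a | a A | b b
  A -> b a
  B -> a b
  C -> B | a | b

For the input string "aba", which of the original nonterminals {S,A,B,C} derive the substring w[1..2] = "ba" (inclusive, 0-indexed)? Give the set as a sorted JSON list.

Convert to CNF:
  S -> B C | T0 T0 | T1 A | a
  A -> T0 T1
  B -> T1 T0
  C -> T1 T0 | a | b
  T0 -> b
  T1 -> a

CYK fill (cells [i..j] with 1 ≤ i ≤ j ≤ 2 only):
  T[1,1] 'b' = {C,T0}  orig:{C}
  T[2,2] 'a' = {C,S,T1}  orig:{C,S}
  T[1,2] 'ba' = {A}

Original NTs in T[1,2] deriving "ba": ["A"]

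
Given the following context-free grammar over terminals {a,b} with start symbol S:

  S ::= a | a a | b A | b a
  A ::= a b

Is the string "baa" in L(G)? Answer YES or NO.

CNF form of G:
  S -> T0 T0 | T1 A | T1 T0 | a
  A -> T0 T1
  T0 -> a
  T1 -> b

Fill CYK table bottom-up:
  [0..0]={T1}  "b"  orig:{}
  [1..1]={S,T0}  "a"  orig:{S}
  [2..2]={S,T0}  "a"  orig:{S}
  [0..1]={S}  "ba"
  [1..2]={S}  "aa"
  [0..2]=∅  "baa"

S ∉ T[0,2] ⇒ NO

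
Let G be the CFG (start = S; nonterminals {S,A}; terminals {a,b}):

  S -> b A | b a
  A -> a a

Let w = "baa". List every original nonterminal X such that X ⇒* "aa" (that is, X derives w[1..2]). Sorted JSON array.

CNF form of G:
  S -> T1 A | T1 T0
  A -> T0 T0
  T0 -> a
  T1 -> b

Fill CYK table bottom-up — only the sub-triangle for w[1..2]:
  cell(1,1) a: {T0}  orig:{}
  cell(2,2) a: {T0}  orig:{}
  cell(1,2) aa: {A}

Original NTs in T[1,2] deriving "aa": ["A"]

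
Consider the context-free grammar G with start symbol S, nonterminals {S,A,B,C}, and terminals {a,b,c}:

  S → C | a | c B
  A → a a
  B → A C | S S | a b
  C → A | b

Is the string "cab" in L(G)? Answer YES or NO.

CNF form of G:
  S -> T0 T0 | T2 B | a | b
  A -> T0 T0
  B -> A C | S S | T0 T1
  C -> T0 T0 | b
  T0 -> a
  T1 -> b
  T2 -> c

CYK table (by increasing span):
  T[0,0] 'c' = {T2}  orig:{}
  T[1,1] 'a' = {S,T0}  orig:{S}
  T[2,2] 'b' = {C,S,T1}  orig:{C,S}
  T[0,1] 'ca' = ∅
  T[1,2] 'ab' = {B}
  T[0,2] 'cab' = {S}

S ∈ T[0,2] ⇒ YES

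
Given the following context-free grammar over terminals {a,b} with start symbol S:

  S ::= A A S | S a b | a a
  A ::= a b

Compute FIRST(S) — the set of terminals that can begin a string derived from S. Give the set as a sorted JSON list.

FIRST sets, iterate to fixpoint:
iter 1:
  A via A→a b: +{a}
  S via S→A A S: +{a}
  FIRST[S]={a}  FIRST[A]={a}
iter 2: done
  FIRST[S]={a}  FIRST[A]={a}

FIRST(S) = ["a"]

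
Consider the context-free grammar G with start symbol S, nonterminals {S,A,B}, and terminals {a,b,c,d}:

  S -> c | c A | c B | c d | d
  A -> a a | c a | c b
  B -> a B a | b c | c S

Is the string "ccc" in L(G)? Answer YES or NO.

Convert to CNF:
  S -> T1 A | T1 B | T1 T3 | c | d
  A -> T0 T0 | T1 T0 | T1 T2
  B -> T0 X4 | T1 S | T2 T1
  T0 -> a
  T1 -> c
  T2 -> b
  T3 -> d
  X4 -> B T0

CYK fill:
  [0..0]={S,T1}  "c"  orig:{S}
  [1..1]={S,T1}  "c"  orig:{S}
  [2..2]={S,T1}  "c"  orig:{S}
  [0..1]={B}  "cc"
  [1..2]={B}  "cc"
  [0..2]={S}  "ccc"

S ∈ T[0,2] ⇒ YES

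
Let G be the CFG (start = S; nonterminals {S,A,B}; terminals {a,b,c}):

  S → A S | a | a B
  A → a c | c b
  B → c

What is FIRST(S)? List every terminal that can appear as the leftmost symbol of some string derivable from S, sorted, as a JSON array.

Compute FIRST by fixpoint:
iter 1:
  A via A→a c: +{a}
  A via A→c b: +{c}
  B via B→c: +{c}
  S via S→A S: +{a,c}
  FIRST(S)={a,c}  FIRST(A)={a,c}  FIRST(B)={c}
iter 2: — fixpoint
  FIRST(S)={a,c}  FIRST(A)={a,c}  FIRST(B)={c}

FIRST(S) = ["a", "c"]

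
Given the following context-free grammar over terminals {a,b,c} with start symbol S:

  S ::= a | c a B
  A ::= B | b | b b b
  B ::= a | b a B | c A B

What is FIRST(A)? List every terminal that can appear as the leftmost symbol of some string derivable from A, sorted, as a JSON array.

Compute FIRST by fixpoint:
pass 1:
  A via A→b: +{b}
  B via B→a: +{a}
  B via B→b a B: +{b}
  B via B→c A B: +{c}
  S via S→a: +{a}
  S via S→c a B: +{c}
  FIRST[S]={a,c}  FIRST[A]={b}  FIRST[B]={a,b,c}
pass 2:
  A via A→B: +{a,c}
  FIRST[S]={a,c}  FIRST[A]={a,b,c}  FIRST[B]={a,b,c}
pass 3: (no change)
  FIRST[S]={a,c}  FIRST[A]={a,b,c}  FIRST[B]={a,b,c}

FIRST(A) = ["a", "b", "c"]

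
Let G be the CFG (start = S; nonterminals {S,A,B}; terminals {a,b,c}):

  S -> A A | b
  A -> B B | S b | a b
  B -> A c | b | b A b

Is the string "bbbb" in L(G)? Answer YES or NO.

Convert to CNF:
  S -> A A | b
  A -> B B | S T0 | T1 T0
  B -> A T2 | T0 X3 | b
  T0 -> b
  T1 -> a
  T2 -> c
  X3 -> A T0

Fill CYK table bottom-up:
  T[0,0] 'b' = {B,S,T0}  orig:{B,S}
  T[1,1] 'b' = {B,S,T0}  orig:{B,S}
  T[2,2] 'b' = {B,S,T0}  orig:{B,S}
  T[3,3] 'b' = {B,S,T0}  orig:{B,S}
  T[0,1] 'bb' = {A}
  T[1,2] 'bb' = {A}
  T[2,3] 'bb' = {A}
  T[0,2] 'bbb' = {X3}  orig:{}
  T[1,3] 'bbb' = {X3}  orig:{}
  T[0,3] 'bbbb' = {B,S}

S ∈ T[0,3] ⇒ YES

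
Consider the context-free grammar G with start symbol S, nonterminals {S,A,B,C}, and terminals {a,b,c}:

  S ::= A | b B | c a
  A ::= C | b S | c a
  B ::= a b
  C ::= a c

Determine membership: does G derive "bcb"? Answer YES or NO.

Convert to CNF:
  S -> T0 T1 | T1 T0 | T2 B | T2 S
  A -> T0 T1 | T1 T0 | T2 S
  B -> T0 T2
  C -> T0 T1
  T0 -> a
  T1 -> c
  T2 -> b

CYK fill:
  cell(0,0) b: {T2}  orig:{}
  cell(1,1) c: {T1}  orig:{}
  cell(2,2) b: {T2}  orig:{}
  cell(0,1) bc: ∅
  cell(1,2) cb: ∅
  cell(0,2) bcb: ∅

S ∉ T[0,2] ⇒ NO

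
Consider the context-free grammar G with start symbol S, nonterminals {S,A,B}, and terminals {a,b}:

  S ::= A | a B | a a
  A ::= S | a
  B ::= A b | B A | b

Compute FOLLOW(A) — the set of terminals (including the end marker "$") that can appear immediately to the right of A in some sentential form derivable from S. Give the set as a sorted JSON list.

FIRST iteration:
round 1:
  A via A→a: +{a}
  B via B→A b: +{a}
  B via B→b: +{b}
  S via S→A: +{a}
  FIRST[S]={a}  FIRST[A]={a}  FIRST[B]={a,b}
round 2: (no change)
  FIRST[S]={a}  FIRST[A]={a}  FIRST[B]={a,b}

FOLLOW iteration:
FOLLOW(S) := {$}
[1]
  B→A b: FOLLOW(A) ⊇ FIRST(b) = {b}; new: +{b}
  B→B A: FOLLOW(B) ⊇ FIRST(A) = {a}; new: +{a}
  B→B A: FOLLOW(A) ⊇ FOLLOW(B) ⊇ {a}; new: +{a}
  S→A: FOLLOW(A) ⊇ FOLLOW(S) ⊇ {$}; new: +{$}
  S→a B: FOLLOW(B) ⊇ FOLLOW(S) ⊇ {$}; new: +{$}
  FOLLOW(S)={$}  FOLLOW(A)={$,a,b}  FOLLOW(B)={$,a}
[2]
  A→S: FOLLOW(S) ⊇ FOLLOW(A) ⊇ {$,a,b}; new: +{a,b}
  S→a B: FOLLOW(B) ⊇ FOLLOW(S) ⊇ {$,a,b}; new: +{b}
  FOLLOW(S)={$,a,b}  FOLLOW(A)={$,a,b}  FOLLOW(B)={$,a,b}
[3] (stable)
  FOLLOW(S)={$,a,b}  FOLLOW(A)={$,a,b}  FOLLOW(B)={$,a,b}

FOLLOW(A) = ["$", "a", "b"]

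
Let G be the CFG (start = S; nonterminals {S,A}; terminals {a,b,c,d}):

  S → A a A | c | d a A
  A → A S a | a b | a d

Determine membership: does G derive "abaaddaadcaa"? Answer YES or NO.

Convert to CNF:
  S -> A X4 | T2 X5 | c
  A -> A X3 | T0 T1 | T0 T2
  T0 -> a
  T1 -> b
  T2 -> d
  X3 -> S T0
  X4 -> T0 A
  X5 -> T0 A

CYK fill:
  T[0,0] 'a' = {T0}  orig:{}
  T[1,1] 'b' = {T1}  orig:{}
  T[2,2] 'a' = {T0}  orig:{}
  T[3,3] 'a' = {T0}  orig:{}
  T[4,4] 'd' = {T2}  orig:{}
  T[5,5] 'd' = {T2}  orig:{}
  T[6,6] 'a' = {T0}  orig:{}
  T[7,7] 'a' = {T0}  orig:{}
  T[8,8] 'd' = {T2}  orig:{}
  T[9,9] 'c' = {S}
  T[10,10] 'a' = {T0}  orig:{}
  T[11,11] 'a' = {T0}  orig:{}
  T[0,1] 'ab' = {A}
  T[1,2] 'ba' = ∅
  T[2,3] 'aa' = ∅
  T[3,4] 'ad' = {A}
  T[4,5] 'dd' = ∅
  T[5,6] 'da' = ∅
  T[6,7] 'aa' = ∅
  T[7,8] 'ad' = {A}
  T[8,9] 'dc' = ∅
  T[9,10] 'ca' = {X3}  orig:{}
  T[10,11] 'aa' = ∅
  T[0,2] 'aba' = ∅
  T[1,3] 'baa' = ∅
  T[2,4] 'aad' = {X4,X5}  orig:{}
  T[3,5] 'add' = ∅
  T[4,6] 'dda' = ∅
  T[5,7] 'daa' = ∅
  T[6,8] 'aad' = {X4,X5}  orig:{}
  T[7,9] 'adc' = ∅
  T[8,10] 'dca' = ∅
  T[9,11] 'caa' = ∅
  T[0,3] 'abaa' = ∅
  T[1,4] 'baad' = ∅
  T[2,5] 'aadd' = ∅
  T[3,6] 'adda' = ∅
  T[4,7] 'ddaa' = ∅
  T[5,8] 'daad' = {S}
  T[6,9] 'aadc' = ∅
  T[7,10] 'adca' = {A}
  T[8,11] 'dcaa' = ∅
  T[0,4] 'abaad' = {S}
  T[1,5] 'baadd' = ∅
  T[2,6] 'aadda' = ∅
  T[3,7] 'addaa' = ∅
  T[4,8] 'ddaad' = ∅
  T[5,9] 'daadc' = ∅
  T[6,10] 'aadca' = {X4,X5}  orig:{}
  T[7,11] 'adcaa' = ∅
  T[0,5] 'abaadd' = ∅
  T[1,6] 'baadda' = ∅
  T[2,7] 'aaddaa' = ∅
  T[3,8] 'addaad' = ∅
  T[4,9] 'ddaadc' = ∅
  T[5,10] 'daadca' = {S}
  T[6,11] 'aadcaa' = ∅
  T[0,6] 'abaadda' = ∅
  T[1,7] 'baaddaa' = ∅
  T[2,8] 'aaddaad' = ∅
  T[3,9] 'addaadc' = ∅
  T[4,10] 'ddaadca' = ∅
  T[5,11] 'daadcaa' = {X3}  orig:{}
  T[0,7] 'abaaddaa' = ∅
  T[1,8] 'baaddaad' = ∅
  T[2,9] 'aaddaadc' = ∅
  T[3,10] 'addaadca' = ∅
  T[4,11] 'ddaadcaa' = ∅
  T[0,8] 'abaaddaad' = ∅
  T[1,9] 'baaddaadc' = ∅
  T[2,10] 'aaddaadca' = ∅
  T[3,11] 'addaadcaa' = {A}
  T[0,9] 'abaaddaadc' = ∅
  T[1,10] 'baaddaadca' = ∅
  T[2,11] 'aaddaadcaa' = {X4,X5}  orig:{}
  T[0,10] 'abaaddaadca' = ∅
  T[1,11] 'baaddaadcaa' = ∅
  T[0,11] 'abaaddaadcaa' = {S}

S ∈ T[0,11] ⇒ YES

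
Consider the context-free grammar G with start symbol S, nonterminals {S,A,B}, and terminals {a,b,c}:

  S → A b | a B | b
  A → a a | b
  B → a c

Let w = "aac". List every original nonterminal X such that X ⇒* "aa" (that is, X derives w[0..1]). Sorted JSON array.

Convert to CNF:
  S -> A T2 | T0 B | b
  A -> T0 T0 | b
  B -> T0 T1
  T0 -> a
  T1 -> c
  T2 -> b

Fill CYK table bottom-up — only the sub-triangle for w[0..1]:
  [0..0]={T0}  "a"  orig:{}
  [1..1]={T0}  "a"  orig:{}
  [0..1]={A}  "aa"

Original NTs in T[0,1] deriving "aa": ["A"]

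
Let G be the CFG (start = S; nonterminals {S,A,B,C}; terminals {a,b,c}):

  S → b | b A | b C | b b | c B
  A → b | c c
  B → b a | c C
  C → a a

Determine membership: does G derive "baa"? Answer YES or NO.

Convert to CNF:
  S -> T0 B | T1 A | T1 C | T1 T1 | b
  A -> T0 T0 | b
  B -> T0 C | T1 T2
  C -> T2 T2
  T0 -> c
  T1 -> b
  T2 -> a

Fill CYK table bottom-up:
  cell(0,0) b: {A,S,T1}  orig:{A,S}
  cell(1,1) a: {T2}  orig:{}
  cell(2,2) a: {T2}  orig:{}
  cell(0,1) ba: {B}
  cell(1,2) aa: {C}
  cell(0,2) baa: {S}

S ∈ T[0,2] ⇒ YES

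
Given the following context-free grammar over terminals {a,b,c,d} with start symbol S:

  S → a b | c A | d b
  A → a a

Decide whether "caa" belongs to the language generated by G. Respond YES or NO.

Convert to CNF:
  S -> T0 T1 | T2 A | T3 T1
  A -> T0 T0
  T0 -> a
  T1 -> b
  T2 -> c
  T3 -> d

CYK table (by increasing span):
  T[0,0] 'c' = {T2}  orig:{}
  T[1,1] 'a' = {T0}  orig:{}
  T[2,2] 'a' = {T0}  orig:{}
  T[0,1] 'ca' = ∅
  T[1,2] 'aa' = {A}
  T[0,2] 'caa' = {S}

S ∈ T[0,2] ⇒ YES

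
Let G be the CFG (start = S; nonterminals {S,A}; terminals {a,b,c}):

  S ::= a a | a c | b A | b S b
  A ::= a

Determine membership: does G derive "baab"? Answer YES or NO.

Convert to CNF:
  S -> T0 T0 | T0 T1 | T2 A | T2 X3
  A -> a
  T0 -> a
  T1 -> c
  T2 -> b
  X3 -> S T2

Fill CYK table bottom-up:
  T[0,0] 'b' = {T2}  orig:{}
  T[1,1] 'a' = {A,T0}  orig:{A}
  T[2,2] 'a' = {A,T0}  orig:{A}
  T[3,3] 'b' = {T2}  orig:{}
  T[0,1] 'ba' = {S}
  T[1,2] 'aa' = {S}
  T[2,3] 'ab' = ∅
  T[0,2] 'baa' = ∅
  T[1,3] 'aab' = {X3}  orig:{}
  T[0,3] 'baab' = {S}

S ∈ T[0,3] ⇒ YES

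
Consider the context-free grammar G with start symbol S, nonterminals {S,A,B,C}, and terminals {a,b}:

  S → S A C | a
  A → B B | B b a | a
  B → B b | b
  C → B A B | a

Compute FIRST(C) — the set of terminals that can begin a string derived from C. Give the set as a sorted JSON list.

FIRST sets, iterate to fixpoint:
[1]
  A via A→a: +{a}
  B via B→b: +{b}
  C via C→B A B: +{b}
  C via C→a: +{a}
  S via S→a: +{a}
  FIRST(S)={a}  FIRST(A)={a}  FIRST(B)={b}  FIRST(C)={a,b}
[2]
  A via A→B B: +{b}
  FIRST(S)={a}  FIRST(A)={a,b}  FIRST(B)={b}  FIRST(C)={a,b}
[3] done
  FIRST(S)={a}  FIRST(A)={a,b}  FIRST(B)={b}  FIRST(C)={a,b}

FIRST(C) = ["a", "b"]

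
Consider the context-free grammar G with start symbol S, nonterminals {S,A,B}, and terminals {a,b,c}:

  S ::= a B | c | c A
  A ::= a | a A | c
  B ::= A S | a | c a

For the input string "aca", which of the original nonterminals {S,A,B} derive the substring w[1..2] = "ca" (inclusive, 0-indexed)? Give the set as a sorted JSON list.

CNF form of G:
  S -> T0 B | T1 A | c
  A -> T0 A | a | c
  B -> A S | T1 T0 | a
  T0 -> a
  T1 -> c

Fill CYK table bottom-up, restricted to cells inside w[1..2]:
  [1..1]={A,S,T1}  "c"  orig:{A,S}
  [2..2]={A,B,T0}  "a"  orig:{A,B}
  [1..2]={B,S}  "ca"

Original NTs in T[1,2] deriving "ca": ["B", "S"]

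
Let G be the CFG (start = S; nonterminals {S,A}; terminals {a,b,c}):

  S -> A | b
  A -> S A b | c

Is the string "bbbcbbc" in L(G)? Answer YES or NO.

CNF form of G:
  S -> S X2 | b | c
  A -> S X1 | c
  T0 -> b
  X1 -> A T0
  X2 -> A T0

CYK fill:
  cell(0,0) b: {S,T0}  orig:{S}
  cell(1,1) b: {S,T0}  orig:{S}
  cell(2,2) b: {S,T0}  orig:{S}
  cell(3,3) c: {A,S}
  cell(4,4) b: {S,T0}  orig:{S}
  cell(5,5) b: {S,T0}  orig:{S}
  cell(6,6) c: {A,S}
  cell(0,1) bb: ∅
  cell(1,2) bb: ∅
  cell(2,3) bc: ∅
  cell(3,4) cb: {X1,X2}  orig:{}
  cell(4,5) bb: ∅
  cell(5,6) bc: ∅
  cell(0,2) bbb: ∅
  cell(1,3) bbc: ∅
  cell(2,4) bcb: {A,S}
  cell(3,5) cbb: ∅
  cell(4,6) bbc: ∅
  cell(0,3) bbbc: ∅
  cell(1,4) bbcb: ∅
  cell(2,5) bcbb: {X1,X2}  orig:{}
  cell(3,6) cbbc: ∅
  cell(0,4) bbbcb: ∅
  cell(1,5) bbcbb: {A,S}
  cell(2,6) bcbbc: ∅
  cell(0,5) bbbcbb: ∅
  cell(1,6) bbcbbc: ∅
  cell(0,6) bbbcbbc: ∅

S ∉ T[0,6] ⇒ NO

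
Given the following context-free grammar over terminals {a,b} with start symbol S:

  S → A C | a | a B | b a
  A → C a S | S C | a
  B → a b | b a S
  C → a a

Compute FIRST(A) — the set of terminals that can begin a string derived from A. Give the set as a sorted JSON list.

Compute FIRST by fixpoint:
[1]
  A via A→a: +{a}
  B via B→a b: +{a}
  B via B→b a S: +{b}
  C via C→a a: +{a}
  S via S→A C: +{a}
  S via S→b a: +{b}
  S: {a,b}  A: {a}  B: {a,b}  C: {a}
[2]
  A via A→S C: +{b}
  S: {a,b}  A: {a,b}  B: {a,b}  C: {a}
[3] — fixpoint
  S: {a,b}  A: {a,b}  B: {a,b}  C: {a}

FIRST(A) = ["a", "b"]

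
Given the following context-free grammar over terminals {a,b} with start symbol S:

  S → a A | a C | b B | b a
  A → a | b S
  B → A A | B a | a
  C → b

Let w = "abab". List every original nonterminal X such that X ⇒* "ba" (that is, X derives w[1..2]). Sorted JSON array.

CNF form of G:
  S -> T0 B | T0 T1 | T1 A | T1 C
  A -> T0 S | a
  B -> A A | B T1 | a
  C -> b
  T0 -> b
  T1 -> a

CYK table (by increasing span), restricted to cells inside w[1..2]:
  cell(1,1) b: {C,T0}  orig:{C}
  cell(2,2) a: {A,B,T1}  orig:{A,B}
  cell(1,2) ba: {S}

Original NTs in T[1,2] deriving "ba": ["S"]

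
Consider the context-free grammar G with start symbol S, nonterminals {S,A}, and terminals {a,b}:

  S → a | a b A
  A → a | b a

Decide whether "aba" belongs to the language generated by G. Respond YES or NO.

CNF form of G:
  S -> T1 X2 | a
  A -> T0 T1 | a
  T0 -> b
  T1 -> a
  X2 -> T0 A

CYK fill:
  cell(0,0) a: {A,S,T1}  orig:{A,S}
  cell(1,1) b: {T0}  orig:{}
  cell(2,2) a: {A,S,T1}  orig:{A,S}
  cell(0,1) ab: ∅
  cell(1,2) ba: {A,X2}  orig:{A}
  cell(0,2) aba: {S}

S ∈ T[0,2] ⇒ YES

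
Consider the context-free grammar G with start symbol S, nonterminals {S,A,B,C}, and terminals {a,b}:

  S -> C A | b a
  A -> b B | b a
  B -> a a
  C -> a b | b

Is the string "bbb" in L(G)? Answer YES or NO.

Convert to CNF:
  S -> C A | T0 T1
  A -> T0 B | T0 T1
  B -> T1 T1
  C -> T1 T0 | b
  T0 -> b
  T1 -> a

CYK fill:
  [0..0]={C,T0}  "b"  orig:{C}
  [1..1]={C,T0}  "b"  orig:{C}
  [2..2]={C,T0}  "b"  orig:{C}
  [0..1]=∅  "bb"
  [1..2]=∅  "bb"
  [0..2]=∅  "bbb"

S ∉ T[0,2] ⇒ NO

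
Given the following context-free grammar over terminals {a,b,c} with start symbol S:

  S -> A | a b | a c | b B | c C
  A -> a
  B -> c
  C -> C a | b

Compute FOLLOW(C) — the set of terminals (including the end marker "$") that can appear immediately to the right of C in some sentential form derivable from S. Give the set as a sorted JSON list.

FIRST sets, iterate to fixpoint:
pass 1:
  A via A→a: +{a}
  B via B→c: +{c}
  C via C→b: +{b}
  S via S→A: +{a}
  S via S→b B: +{b}
  S via S→c C: +{c}
  FIRST[S]={a,b,c}  FIRST[A]={a}  FIRST[B]={c}  FIRST[C]={b}
pass 2: (no change)
  FIRST[S]={a,b,c}  FIRST[A]={a}  FIRST[B]={c}  FIRST[C]={b}

Compute FOLLOW by fixpoint:
FOLLOW(S) := {$}
iter 1:
  C→C a: FOLLOW(C) ⊇ FIRST(a) = {a}; new: +{a}
  S→A: FOLLOW(A) ⊇ FOLLOW(S) ⊇ {$}; new: +{$}
  S→b B: FOLLOW(B) ⊇ FOLLOW(S) ⊇ {$}; new: +{$}
  S→c C: FOLLOW(C) ⊇ FOLLOW(S) ⊇ {$}; new: +{$}
  FOLLOW(S)={$}  FOLLOW(A)={$}  FOLLOW(B)={$}  FOLLOW(C)={$,a}
iter 2: (stable)
  FOLLOW(S)={$}  FOLLOW(A)={$}  FOLLOW(B)={$}  FOLLOW(C)={$,a}

FOLLOW(C) = ["$", "a"]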